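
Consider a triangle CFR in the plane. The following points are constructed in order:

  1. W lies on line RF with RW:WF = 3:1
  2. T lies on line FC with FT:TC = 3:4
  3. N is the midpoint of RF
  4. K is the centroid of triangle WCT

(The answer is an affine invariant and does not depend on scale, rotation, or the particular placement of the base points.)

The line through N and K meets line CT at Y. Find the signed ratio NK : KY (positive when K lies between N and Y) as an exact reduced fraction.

NK:KY = 5

Set C = (0, 0), F = (1, 0), R = (0, 1); any affine frame gives the same invariant.
1. W lies on line RF with RW:WF = 3:1 ⇒ W = (3/4, 1/4)
2. T lies on line FC with FT:TC = 3:4 ⇒ T = (4/7, 0)
3. N is the midpoint of RF ⇒ N = (1/2, 1/2)
4. K is the centroid of triangle WCT ⇒ K = (37/84, 1/12)
line NK meets CT at Y = (3/7, 0)
K = N + t·(Y−N) with t = 5/6, so NK:KY = 5/6:1/6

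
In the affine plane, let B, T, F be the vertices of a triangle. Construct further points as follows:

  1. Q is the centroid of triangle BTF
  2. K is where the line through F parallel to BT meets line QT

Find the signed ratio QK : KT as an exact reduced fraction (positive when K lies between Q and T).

QK:KT = -2/3

Set B = (0, 0), T = (1, 0), F = (0, 1); any affine frame gives the same invariant.
1. Q is the centroid of triangle BTF ⇒ Q = (1/3, 1/3)
2. K is where the line through F parallel to BT meets line QT ⇒ K = (-1, 1)
K = Q + t·(T−Q) with t = -2, so QK:KT = t:(1−t) = -2:3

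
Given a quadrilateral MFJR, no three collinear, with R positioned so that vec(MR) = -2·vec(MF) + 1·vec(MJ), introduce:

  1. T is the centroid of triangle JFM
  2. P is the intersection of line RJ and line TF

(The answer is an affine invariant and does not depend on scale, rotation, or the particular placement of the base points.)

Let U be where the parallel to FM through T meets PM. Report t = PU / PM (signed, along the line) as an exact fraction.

t = 2/3

Set M = (0, 0), F = (1, 0), J = (0, 1), R = (-2, 1); any affine frame gives the same invariant.
1. T is the centroid of triangle JFM ⇒ T = (1/3, 1/3)
2. P is the intersection of line RJ and line TF ⇒ P = (-1, 1)
through T parallel to FM: direction (-1, 0); meets PM at U = (-1/3, 1/3)
U = P + t·(M−P) with t = 2/3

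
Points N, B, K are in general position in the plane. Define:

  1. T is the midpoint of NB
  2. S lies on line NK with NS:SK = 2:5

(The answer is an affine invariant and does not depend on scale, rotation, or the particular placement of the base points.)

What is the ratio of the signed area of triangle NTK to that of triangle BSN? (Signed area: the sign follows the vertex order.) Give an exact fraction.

Choose coordinates N = (0, 0), B = (1, 0), K = (0, 1).
1. T is the midpoint of NB ⇒ T = (1/2, 0)
2. S lies on line NK with NS:SK = 2:5 ⇒ S = (0, 2/7)
2·[NTK] = 1/2, 2·[BSN] = 2/7
[NTK]:[BSN] = 1/2:2/7 = 7/4

[NTK]:[BSN] = 7/4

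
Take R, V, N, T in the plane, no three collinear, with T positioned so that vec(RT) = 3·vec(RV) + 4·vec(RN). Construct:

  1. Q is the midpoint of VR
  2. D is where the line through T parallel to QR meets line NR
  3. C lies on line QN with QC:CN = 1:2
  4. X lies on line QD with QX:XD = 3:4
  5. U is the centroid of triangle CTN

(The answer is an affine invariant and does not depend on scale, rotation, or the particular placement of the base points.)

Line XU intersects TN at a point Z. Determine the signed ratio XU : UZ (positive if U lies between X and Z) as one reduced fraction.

Set R = (0, 0), V = (1, 0), N = (0, 1), T = (3, 4); any affine frame gives the same invariant.
1. Q is the midpoint of VR ⇒ Q = (1/2, 0)
2. D is where the line through T parallel to QR meets line NR ⇒ D = (0, 4)
3. C lies on line QN with QC:CN = 1:2 ⇒ C = (1/3, 1/3)
4. X lies on line QD with QX:XD = 3:4 ⇒ X = (2/7, 12/7)
5. U is the centroid of triangle CTN ⇒ U = (10/9, 16/9)
line XU meets TN at Z = (3/4, 7/4)
U = X + t·(Z−X) with t = 16/9, so XU:UZ = 16/9:-7/9

XU:UZ = -16/7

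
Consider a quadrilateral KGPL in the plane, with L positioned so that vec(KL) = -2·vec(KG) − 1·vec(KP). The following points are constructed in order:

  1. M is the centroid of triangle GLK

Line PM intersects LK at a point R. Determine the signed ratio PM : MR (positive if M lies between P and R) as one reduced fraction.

PM:MR = -7

Set K = (0, 0), G = (1, 0), P = (0, 1), L = (-2, -1); any affine frame gives the same invariant.
1. M is the centroid of triangle GLK ⇒ M = (-1/3, -1/3)
line PM meets LK at R = (-2/7, -1/7)
M = P + t·(R−P) with t = 7/6, so PM:MR = 7/6:-1/6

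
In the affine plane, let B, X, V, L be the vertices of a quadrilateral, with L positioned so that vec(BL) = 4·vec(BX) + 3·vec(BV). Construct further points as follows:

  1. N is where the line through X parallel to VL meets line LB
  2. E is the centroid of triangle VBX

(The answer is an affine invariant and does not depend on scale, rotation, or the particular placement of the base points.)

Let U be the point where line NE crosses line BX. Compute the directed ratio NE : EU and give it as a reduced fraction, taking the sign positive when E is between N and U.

Choose coordinates B = (0, 0), X = (1, 0), V = (0, 1), L = (4, 3).
1. N is where the line through X parallel to VL meets line LB ⇒ N = (-2, -3/2)
2. E is the centroid of triangle VBX ⇒ E = (1/3, 1/3)
line NE meets BX at U = (-1/11, 0)
E = N + t·(U−N) with t = 11/9, so NE:EU = 11/9:-2/9

NE:EU = -11/2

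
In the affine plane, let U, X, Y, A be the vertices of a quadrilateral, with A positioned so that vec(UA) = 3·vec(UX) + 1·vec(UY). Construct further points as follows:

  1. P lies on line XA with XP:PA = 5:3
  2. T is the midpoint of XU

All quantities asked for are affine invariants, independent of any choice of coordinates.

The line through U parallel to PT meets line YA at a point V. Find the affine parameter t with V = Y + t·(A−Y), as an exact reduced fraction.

t = 14/15

Assign U = (0, 0), X = (1, 0), Y = (0, 1), A = (3, 1) — the answer is frame-independent, so this choice is without loss of generality.
1. P lies on line XA with XP:PA = 5:3 ⇒ P = (9/4, 5/8)
2. T is the midpoint of XU ⇒ T = (1/2, 0)
through U parallel to PT: direction (-7/4, -5/8); meets YA at V = (14/5, 1)
V = Y + t·(A−Y) with t = 14/15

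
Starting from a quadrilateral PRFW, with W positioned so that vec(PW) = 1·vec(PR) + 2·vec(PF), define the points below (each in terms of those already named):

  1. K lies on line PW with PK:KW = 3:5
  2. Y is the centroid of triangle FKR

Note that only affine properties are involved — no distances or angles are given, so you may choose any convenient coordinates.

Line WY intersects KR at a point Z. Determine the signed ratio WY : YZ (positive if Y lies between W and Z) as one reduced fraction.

Assign P = (0, 0), R = (1, 0), F = (0, 1), W = (1, 2) — the answer is frame-independent, so this choice is without loss of generality.
1. K lies on line PW with PK:KW = 3:5 ⇒ K = (3/8, 3/4)
2. Y is the centroid of triangle FKR ⇒ Y = (11/24, 7/12)
line WY meets KR at Z = (59/124, 39/62)
Y = W + t·(Z−W) with t = 31/30, so WY:YZ = 31/30:-1/30

WY:YZ = -31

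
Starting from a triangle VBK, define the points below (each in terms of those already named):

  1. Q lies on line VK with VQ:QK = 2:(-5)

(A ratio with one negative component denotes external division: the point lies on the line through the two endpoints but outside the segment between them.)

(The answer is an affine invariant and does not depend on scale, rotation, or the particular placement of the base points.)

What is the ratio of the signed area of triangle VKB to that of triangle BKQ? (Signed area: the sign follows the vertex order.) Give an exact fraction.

Choose coordinates V = (0, 0), B = (1, 0), K = (0, 1).
1. Q lies on line VK with VQ:QK = 2:(-5) ⇒ Q = (0, -2/3)
2·[VKB] = -1, 2·[BKQ] = 5/3
[VKB]:[BKQ] = -1:5/3 = -3/5

[VKB]:[BKQ] = -3/5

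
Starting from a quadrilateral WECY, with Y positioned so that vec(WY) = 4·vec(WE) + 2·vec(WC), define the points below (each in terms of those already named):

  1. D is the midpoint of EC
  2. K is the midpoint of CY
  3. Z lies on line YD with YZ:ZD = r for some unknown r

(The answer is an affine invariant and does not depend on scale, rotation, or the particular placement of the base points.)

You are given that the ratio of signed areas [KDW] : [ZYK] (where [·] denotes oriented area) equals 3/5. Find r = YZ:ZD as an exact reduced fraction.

r = 1/2

Set W = (0, 0), E = (1, 0), C = (0, 1), Y = (4, 2); any affine frame gives the same invariant.
1. D is the midpoint of EC ⇒ D = (1/2, 1/2)
2. K is the midpoint of CY ⇒ K = (2, 3/2)
3. With YZ:ZD = r, write λ = r/(r+1) so Z = Y + λ·(D−Y); Z is affine-linear in λ
Every point depending on Z is an affine combination of Z and λ-independent points, so each such coordinate is linear in λ; the λ² term in each signed area is a multiple of (D−Y)×(D−Y) = 0, so 2·[KDW] and 2·[ZYK] are each linear in λ. Evaluating at λ=0 and λ=1:
  2·[KDW] = 1/4,   2·[ZYK] = 5/4·λ
So [KDW]:[ZYK] = (1/4) / (5/4·λ). Setting this equal to 3/5:
  1/4 = 3/5·(5/4·λ)  ⇒  λ = 1/3
Then r = λ/(1−λ) = (1/3)/(2/3) = 1/2. Check: with r = 1/2, Z = (17/6, 3/2) and [KDW]:[ZYK] = 3/5 as required.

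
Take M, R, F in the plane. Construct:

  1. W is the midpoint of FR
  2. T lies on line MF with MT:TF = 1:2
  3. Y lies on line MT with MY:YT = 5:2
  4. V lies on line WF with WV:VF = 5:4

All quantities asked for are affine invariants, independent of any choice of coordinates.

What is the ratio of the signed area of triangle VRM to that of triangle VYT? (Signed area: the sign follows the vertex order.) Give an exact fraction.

Set M = (0, 0), R = (1, 0), F = (0, 1); any affine frame gives the same invariant.
1. W is the midpoint of FR ⇒ W = (1/2, 1/2)
2. T lies on line MF with MT:TF = 1:2 ⇒ T = (0, 1/3)
3. Y lies on line MT with MY:YT = 5:2 ⇒ Y = (0, 5/21)
4. V lies on line WF with WV:VF = 5:4 ⇒ V = (2/9, 7/9)
2·[VRM] = -7/9, 2·[VYT] = -4/189
[VRM]:[VYT] = -7/9:-4/189 = 147/4

[VRM]:[VYT] = 147/4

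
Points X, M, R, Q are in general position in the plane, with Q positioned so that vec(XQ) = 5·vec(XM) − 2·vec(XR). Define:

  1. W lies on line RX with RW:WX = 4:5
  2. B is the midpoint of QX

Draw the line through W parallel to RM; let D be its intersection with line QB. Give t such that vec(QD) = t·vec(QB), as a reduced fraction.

t = 44/27

Set X = (0, 0), M = (1, 0), R = (0, 1), Q = (5, -2); any affine frame gives the same invariant.
1. W lies on line RX with RW:WX = 4:5 ⇒ W = (0, 5/9)
2. B is the midpoint of QX ⇒ B = (5/2, -1)
through W parallel to RM: direction (1, -1); meets QB at D = (25/27, -10/27)
D = Q + t·(B−Q) with t = 44/27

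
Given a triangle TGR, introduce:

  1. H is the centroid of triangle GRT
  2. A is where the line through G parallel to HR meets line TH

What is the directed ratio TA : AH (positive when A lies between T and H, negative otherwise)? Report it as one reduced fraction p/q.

Choose coordinates T = (0, 0), G = (1, 0), R = (0, 1).
1. H is the centroid of triangle GRT ⇒ H = (1/3, 1/3)
2. A is where the line through G parallel to HR meets line TH ⇒ A = (2/3, 2/3)
A = T + t·(H−T) with t = 2, so TA:AH = t:(1−t) = 2:-1

TA:AH = -2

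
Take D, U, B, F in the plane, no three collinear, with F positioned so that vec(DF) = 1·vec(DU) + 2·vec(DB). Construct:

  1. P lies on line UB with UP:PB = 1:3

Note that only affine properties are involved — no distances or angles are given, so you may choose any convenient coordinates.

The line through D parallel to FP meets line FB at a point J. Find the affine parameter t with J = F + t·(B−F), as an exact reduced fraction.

t = 5/6

Choose coordinates D = (0, 0), U = (1, 0), B = (0, 1), F = (1, 2).
1. P lies on line UB with UP:PB = 1:3 ⇒ P = (3/4, 1/4)
through D parallel to FP: direction (-1/4, -7/4); meets FB at J = (1/6, 7/6)
J = F + t·(B−F) with t = 5/6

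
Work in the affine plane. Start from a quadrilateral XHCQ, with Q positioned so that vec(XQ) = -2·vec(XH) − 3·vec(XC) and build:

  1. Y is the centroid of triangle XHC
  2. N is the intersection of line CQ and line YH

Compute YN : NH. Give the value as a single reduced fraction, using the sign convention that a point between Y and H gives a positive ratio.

Work in coordinates with X = (0, 0), H = (1, 0), C = (0, 1), Q = (-2, -3).
1. Y is the centroid of triangle XHC ⇒ Y = (1/3, 1/3)
2. N is the intersection of line CQ and line YH ⇒ N = (-1/5, 3/5)
N = Y + t·(H−Y) with t = -4/5, so YN:NH = t:(1−t) = -4/5:9/5

YN:NH = -4/9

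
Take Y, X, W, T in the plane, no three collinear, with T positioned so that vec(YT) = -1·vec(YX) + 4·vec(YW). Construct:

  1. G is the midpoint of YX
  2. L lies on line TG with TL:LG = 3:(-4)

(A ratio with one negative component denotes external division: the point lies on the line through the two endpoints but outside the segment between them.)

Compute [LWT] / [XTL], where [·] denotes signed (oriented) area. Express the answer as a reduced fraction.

Work in coordinates with Y = (0, 0), X = (1, 0), W = (0, 1), T = (-1, 4).
1. G is the midpoint of YX ⇒ G = (1/2, 0)
2. L lies on line TG with TL:LG = 3:(-4) ⇒ L = (-11/2, 16)
2·[LWT] = 3/2, 2·[XTL] = -6
[LWT]:[XTL] = 3/2:-6 = -1/4

[LWT]:[XTL] = -1/4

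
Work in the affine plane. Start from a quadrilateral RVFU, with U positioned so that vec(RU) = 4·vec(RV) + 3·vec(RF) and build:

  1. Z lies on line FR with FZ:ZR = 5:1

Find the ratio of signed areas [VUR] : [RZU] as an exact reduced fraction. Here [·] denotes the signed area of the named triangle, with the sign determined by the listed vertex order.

[VUR]:[RZU] = -9/2

Work in coordinates with R = (0, 0), V = (1, 0), F = (0, 1), U = (4, 3).
1. Z lies on line FR with FZ:ZR = 5:1 ⇒ Z = (0, 1/6)
2·[VUR] = 3, 2·[RZU] = -2/3
[VUR]:[RZU] = 3:-2/3 = -9/2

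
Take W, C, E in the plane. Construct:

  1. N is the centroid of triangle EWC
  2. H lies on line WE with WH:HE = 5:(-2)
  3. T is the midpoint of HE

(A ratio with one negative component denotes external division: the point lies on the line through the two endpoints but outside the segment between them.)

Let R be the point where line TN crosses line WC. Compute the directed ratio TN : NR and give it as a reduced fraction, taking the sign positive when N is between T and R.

Set W = (0, 0), C = (1, 0), E = (0, 1); any affine frame gives the same invariant.
1. N is the centroid of triangle EWC ⇒ N = (1/3, 1/3)
2. H lies on line WE with WH:HE = 5:(-2) ⇒ H = (0, 5/3)
3. T is the midpoint of HE ⇒ T = (0, 4/3)
line TN meets WC at R = (4/9, 0)
N = T + t·(R−T) with t = 3/4, so TN:NR = 3/4:1/4

TN:NR = 3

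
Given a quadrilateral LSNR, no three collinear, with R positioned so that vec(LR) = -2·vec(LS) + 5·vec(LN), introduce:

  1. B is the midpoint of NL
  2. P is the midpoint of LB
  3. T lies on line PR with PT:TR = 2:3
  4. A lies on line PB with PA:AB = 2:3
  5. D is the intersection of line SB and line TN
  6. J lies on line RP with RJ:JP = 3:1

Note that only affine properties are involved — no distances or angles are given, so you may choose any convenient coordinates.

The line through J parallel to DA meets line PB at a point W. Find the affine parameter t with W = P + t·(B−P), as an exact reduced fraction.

Assign L = (0, 0), S = (1, 0), N = (0, 1), R = (-2, 5) — the answer is frame-independent, so this choice is without loss of generality.
1. B is the midpoint of NL ⇒ B = (0, 1/2)
2. P is the midpoint of LB ⇒ P = (0, 1/4)
3. T lies on line PR with PT:TR = 2:3 ⇒ T = (-4/5, 43/20)
4. A lies on line PB with PA:AB = 2:3 ⇒ A = (0, 7/20)
5. D is the intersection of line SB and line TN ⇒ D = (8/15, 7/30)
6. J lies on line RP with RJ:JP = 3:1 ⇒ J = (-1/2, 23/16)
through J parallel to DA: direction (-8/15, 7/60); meets PB at W = (0, 85/64)
W = P + t·(B−P) with t = 69/16

t = 69/16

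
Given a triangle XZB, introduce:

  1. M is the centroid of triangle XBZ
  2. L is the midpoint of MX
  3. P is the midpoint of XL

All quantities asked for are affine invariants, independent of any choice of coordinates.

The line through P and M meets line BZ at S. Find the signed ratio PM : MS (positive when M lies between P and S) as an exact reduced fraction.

Work in coordinates with X = (0, 0), Z = (1, 0), B = (0, 1).
1. M is the centroid of triangle XBZ ⇒ M = (1/3, 1/3)
2. L is the midpoint of MX ⇒ L = (1/6, 1/6)
3. P is the midpoint of XL ⇒ P = (1/12, 1/12)
line PM meets BZ at S = (1/2, 1/2)
M = P + t·(S−P) with t = 3/5, so PM:MS = 3/5:2/5

PM:MS = 3/2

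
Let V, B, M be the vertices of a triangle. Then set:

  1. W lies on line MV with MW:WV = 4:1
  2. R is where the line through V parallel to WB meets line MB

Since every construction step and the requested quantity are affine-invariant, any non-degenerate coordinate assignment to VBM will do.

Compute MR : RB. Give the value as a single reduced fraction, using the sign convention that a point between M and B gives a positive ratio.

Assign V = (0, 0), B = (1, 0), M = (0, 1) — the answer is frame-independent, so this choice is without loss of generality.
1. W lies on line MV with MW:WV = 4:1 ⇒ W = (0, 1/5)
2. R is where the line through V parallel to WB meets line MB ⇒ R = (5/4, -1/4)
R = M + t·(B−M) with t = 5/4, so MR:RB = t:(1−t) = 5/4:-1/4

MR:RB = -5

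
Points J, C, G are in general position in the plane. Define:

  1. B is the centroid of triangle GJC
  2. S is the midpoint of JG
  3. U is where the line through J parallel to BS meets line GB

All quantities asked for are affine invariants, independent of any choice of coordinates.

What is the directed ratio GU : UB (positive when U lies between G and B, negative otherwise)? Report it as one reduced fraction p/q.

GU:UB = -2

Set J = (0, 0), C = (1, 0), G = (0, 1); any affine frame gives the same invariant.
1. B is the centroid of triangle GJC ⇒ B = (1/3, 1/3)
2. S is the midpoint of JG ⇒ S = (0, 1/2)
3. U is where the line through J parallel to BS meets line GB ⇒ U = (2/3, -1/3)
U = G + t·(B−G) with t = 2, so GU:UB = t:(1−t) = 2:-1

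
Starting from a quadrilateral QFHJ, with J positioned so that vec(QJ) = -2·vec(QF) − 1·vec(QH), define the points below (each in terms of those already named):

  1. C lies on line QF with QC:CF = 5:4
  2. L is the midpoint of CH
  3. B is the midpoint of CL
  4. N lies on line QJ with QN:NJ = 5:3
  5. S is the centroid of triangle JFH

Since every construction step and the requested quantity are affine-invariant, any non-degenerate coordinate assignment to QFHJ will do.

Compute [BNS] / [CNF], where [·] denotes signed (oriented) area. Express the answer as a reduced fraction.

[BNS]:[CNF] = -69/80

Set Q = (0, 0), F = (1, 0), H = (0, 1), J = (-2, -1); any affine frame gives the same invariant.
1. C lies on line QF with QC:CF = 5:4 ⇒ C = (5/9, 0)
2. L is the midpoint of CH ⇒ L = (5/18, 1/2)
3. B is the midpoint of CL ⇒ B = (5/12, 1/4)
4. N lies on line QJ with QN:NJ = 5:3 ⇒ N = (-5/4, -5/8)
5. S is the centroid of triangle JFH ⇒ S = (-1/3, 0)
2·[BNS] = -23/96, 2·[CNF] = 5/18
[BNS]:[CNF] = -23/96:5/18 = -69/80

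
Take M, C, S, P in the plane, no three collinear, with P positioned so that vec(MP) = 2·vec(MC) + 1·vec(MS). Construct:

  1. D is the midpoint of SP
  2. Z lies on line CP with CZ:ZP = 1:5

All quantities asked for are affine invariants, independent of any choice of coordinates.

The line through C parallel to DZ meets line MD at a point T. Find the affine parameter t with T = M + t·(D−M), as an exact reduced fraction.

Work in coordinates with M = (0, 0), C = (1, 0), S = (0, 1), P = (2, 1).
1. D is the midpoint of SP ⇒ D = (1, 1)
2. Z lies on line CP with CZ:ZP = 1:5 ⇒ Z = (7/6, 1/6)
through C parallel to DZ: direction (1/6, -5/6); meets MD at T = (5/6, 5/6)
T = M + t·(D−M) with t = 5/6

t = 5/6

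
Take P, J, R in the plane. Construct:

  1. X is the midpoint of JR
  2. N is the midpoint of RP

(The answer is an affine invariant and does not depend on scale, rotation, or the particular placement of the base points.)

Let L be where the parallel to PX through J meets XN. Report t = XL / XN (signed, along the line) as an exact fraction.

t = -2

Choose coordinates P = (0, 0), J = (1, 0), R = (0, 1).
1. X is the midpoint of JR ⇒ X = (1/2, 1/2)
2. N is the midpoint of RP ⇒ N = (0, 1/2)
through J parallel to PX: direction (1/2, 1/2); meets XN at L = (3/2, 1/2)
L = X + t·(N−X) with t = -2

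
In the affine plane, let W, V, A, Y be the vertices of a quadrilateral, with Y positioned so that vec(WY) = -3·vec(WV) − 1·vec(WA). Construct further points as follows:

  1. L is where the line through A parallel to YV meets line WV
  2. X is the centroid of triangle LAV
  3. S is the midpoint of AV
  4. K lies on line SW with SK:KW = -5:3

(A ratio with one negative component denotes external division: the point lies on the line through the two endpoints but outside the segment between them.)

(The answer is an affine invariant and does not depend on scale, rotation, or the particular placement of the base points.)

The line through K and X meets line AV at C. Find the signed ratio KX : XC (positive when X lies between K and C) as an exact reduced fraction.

KX:XC = 1/2

Choose coordinates W = (0, 0), V = (1, 0), A = (0, 1), Y = (-3, -1).
1. L is where the line through A parallel to YV meets line WV ⇒ L = (-4, 0)
2. X is the centroid of triangle LAV ⇒ X = (-1, 1/3)
3. S is the midpoint of AV ⇒ S = (1/2, 1/2)
4. K lies on line SW with SK:KW = -5:3 ⇒ K = (-3/4, -3/4)
line KX meets AV at C = (-3/2, 5/2)
X = K + t·(C−K) with t = 1/3, so KX:XC = 1/3:2/3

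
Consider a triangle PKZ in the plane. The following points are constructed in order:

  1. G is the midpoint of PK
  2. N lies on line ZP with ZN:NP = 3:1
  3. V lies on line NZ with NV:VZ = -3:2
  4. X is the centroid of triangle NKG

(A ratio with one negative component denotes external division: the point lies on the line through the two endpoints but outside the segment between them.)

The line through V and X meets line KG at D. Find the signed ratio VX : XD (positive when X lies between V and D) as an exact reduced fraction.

Work in coordinates with P = (0, 0), K = (1, 0), Z = (0, 1).
1. G is the midpoint of PK ⇒ G = (1/2, 0)
2. N lies on line ZP with ZN:NP = 3:1 ⇒ N = (0, 1/4)
3. V lies on line NZ with NV:VZ = -3:2 ⇒ V = (0, 5/2)
4. X is the centroid of triangle NKG ⇒ X = (1/2, 1/12)
line VX meets KG at D = (15/29, 0)
X = V + t·(D−V) with t = 29/30, so VX:XD = 29/30:1/30

VX:XD = 29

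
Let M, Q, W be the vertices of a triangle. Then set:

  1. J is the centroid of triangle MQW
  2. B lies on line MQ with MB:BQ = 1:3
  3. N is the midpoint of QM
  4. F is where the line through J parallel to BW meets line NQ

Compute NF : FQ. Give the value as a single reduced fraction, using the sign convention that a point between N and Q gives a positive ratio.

NF:FQ = -1/7

Assign M = (0, 0), Q = (1, 0), W = (0, 1) — the answer is frame-independent, so this choice is without loss of generality.
1. J is the centroid of triangle MQW ⇒ J = (1/3, 1/3)
2. B lies on line MQ with MB:BQ = 1:3 ⇒ B = (1/4, 0)
3. N is the midpoint of QM ⇒ N = (1/2, 0)
4. F is where the line through J parallel to BW meets line NQ ⇒ F = (5/12, 0)
F = N + t·(Q−N) with t = -1/6, so NF:FQ = t:(1−t) = -1/6:7/6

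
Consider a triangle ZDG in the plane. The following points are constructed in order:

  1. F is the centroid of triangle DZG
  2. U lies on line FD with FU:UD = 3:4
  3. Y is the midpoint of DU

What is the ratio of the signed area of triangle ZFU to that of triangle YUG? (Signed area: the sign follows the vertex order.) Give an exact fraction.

Choose coordinates Z = (0, 0), D = (1, 0), G = (0, 1).
1. F is the centroid of triangle DZG ⇒ F = (1/3, 1/3)
2. U lies on line FD with FU:UD = 3:4 ⇒ U = (13/21, 4/21)
3. Y is the midpoint of DU ⇒ Y = (17/21, 2/21)
2·[ZFU] = -1/7, 2·[YUG] = -2/21
[ZFU]:[YUG] = -1/7:-2/21 = 3/2

[ZFU]:[YUG] = 3/2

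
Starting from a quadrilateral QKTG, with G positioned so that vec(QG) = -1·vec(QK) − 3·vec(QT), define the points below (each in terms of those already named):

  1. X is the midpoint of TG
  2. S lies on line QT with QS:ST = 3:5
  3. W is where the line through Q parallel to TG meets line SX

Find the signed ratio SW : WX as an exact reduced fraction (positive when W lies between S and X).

Assign Q = (0, 0), K = (1, 0), T = (0, 1), G = (-1, -3) — the answer is frame-independent, so this choice is without loss of generality.
1. X is the midpoint of TG ⇒ X = (-1/2, -1)
2. S lies on line QT with QS:ST = 3:5 ⇒ S = (0, 3/8)
3. W is where the line through Q parallel to TG meets line SX ⇒ W = (3/10, 6/5)
W = S + t·(X−S) with t = -3/5, so SW:WX = t:(1−t) = -3/5:8/5

SW:WX = -3/8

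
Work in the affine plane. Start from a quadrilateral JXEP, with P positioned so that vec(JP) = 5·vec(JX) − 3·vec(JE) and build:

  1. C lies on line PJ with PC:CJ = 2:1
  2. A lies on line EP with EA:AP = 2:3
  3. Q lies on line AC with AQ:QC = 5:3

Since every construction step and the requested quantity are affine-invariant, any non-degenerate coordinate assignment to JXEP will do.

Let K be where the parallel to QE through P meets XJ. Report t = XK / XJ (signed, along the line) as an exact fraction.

Choose coordinates J = (0, 0), X = (1, 0), E = (0, 1), P = (5, -3).
1. C lies on line PJ with PC:CJ = 2:1 ⇒ C = (5/3, -1)
2. A lies on line EP with EA:AP = 2:3 ⇒ A = (2, -3/5)
3. Q lies on line AC with AQ:QC = 5:3 ⇒ Q = (43/24, -17/20)
through P parallel to QE: direction (-43/24, 37/20); meets XJ at K = (155/74, 0)
K = X + t·(J−X) with t = -81/74

t = -81/74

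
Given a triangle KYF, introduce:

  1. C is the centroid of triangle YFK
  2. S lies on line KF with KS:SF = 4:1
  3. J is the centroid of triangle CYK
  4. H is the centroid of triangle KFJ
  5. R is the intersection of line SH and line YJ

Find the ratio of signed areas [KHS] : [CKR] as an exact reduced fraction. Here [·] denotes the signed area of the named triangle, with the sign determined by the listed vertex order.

[KHS]:[CKR] = 16/3

Choose coordinates K = (0, 0), Y = (1, 0), F = (0, 1).
1. C is the centroid of triangle YFK ⇒ C = (1/3, 1/3)
2. S lies on line KF with KS:SF = 4:1 ⇒ S = (0, 4/5)
3. J is the centroid of triangle CYK ⇒ J = (4/9, 1/9)
4. H is the centroid of triangle KFJ ⇒ H = (4/27, 10/27)
5. R is the intersection of line SH and line YJ ⇒ R = (2/9, 7/45)
2·[KHS] = 16/135, 2·[CKR] = 1/45
[KHS]:[CKR] = 16/135:1/45 = 16/3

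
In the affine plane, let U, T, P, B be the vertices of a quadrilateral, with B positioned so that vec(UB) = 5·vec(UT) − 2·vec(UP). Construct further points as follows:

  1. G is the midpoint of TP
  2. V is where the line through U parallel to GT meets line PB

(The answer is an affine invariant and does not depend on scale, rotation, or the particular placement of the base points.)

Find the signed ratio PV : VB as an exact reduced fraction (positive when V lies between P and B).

Assign U = (0, 0), T = (1, 0), P = (0, 1), B = (5, -2) — the answer is frame-independent, so this choice is without loss of generality.
1. G is the midpoint of TP ⇒ G = (1/2, 1/2)
2. V is where the line through U parallel to GT meets line PB ⇒ V = (-5/2, 5/2)
V = P + t·(B−P) with t = -1/2, so PV:VB = t:(1−t) = -1/2:3/2

PV:VB = -1/3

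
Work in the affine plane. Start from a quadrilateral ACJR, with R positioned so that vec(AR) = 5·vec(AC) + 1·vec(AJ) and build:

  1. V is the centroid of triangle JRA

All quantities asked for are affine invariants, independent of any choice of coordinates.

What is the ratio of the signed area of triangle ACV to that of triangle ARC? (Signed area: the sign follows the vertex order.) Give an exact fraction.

Set A = (0, 0), C = (1, 0), J = (0, 1), R = (5, 1); any affine frame gives the same invariant.
1. V is the centroid of triangle JRA ⇒ V = (5/3, 2/3)
2·[ACV] = 2/3, 2·[ARC] = -1
[ACV]:[ARC] = 2/3:-1 = -2/3

[ACV]:[ARC] = -2/3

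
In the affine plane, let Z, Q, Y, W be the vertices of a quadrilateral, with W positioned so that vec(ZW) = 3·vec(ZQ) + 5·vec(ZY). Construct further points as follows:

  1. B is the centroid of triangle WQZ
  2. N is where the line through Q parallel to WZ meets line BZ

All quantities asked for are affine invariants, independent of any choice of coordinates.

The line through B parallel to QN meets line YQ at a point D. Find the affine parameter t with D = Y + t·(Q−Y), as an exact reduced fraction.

t = 7/12

Set Z = (0, 0), Q = (1, 0), Y = (0, 1), W = (3, 5); any affine frame gives the same invariant.
1. B is the centroid of triangle WQZ ⇒ B = (4/3, 5/3)
2. N is where the line through Q parallel to WZ meets line BZ ⇒ N = (4, 5)
through B parallel to QN: direction (3, 5); meets YQ at D = (7/12, 5/12)
D = Y + t·(Q−Y) with t = 7/12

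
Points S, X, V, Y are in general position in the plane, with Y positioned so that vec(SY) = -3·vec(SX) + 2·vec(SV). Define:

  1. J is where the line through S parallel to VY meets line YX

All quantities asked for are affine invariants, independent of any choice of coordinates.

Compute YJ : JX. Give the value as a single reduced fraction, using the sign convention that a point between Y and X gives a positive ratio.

Set S = (0, 0), X = (1, 0), V = (0, 1), Y = (-3, 2); any affine frame gives the same invariant.
1. J is where the line through S parallel to VY meets line YX ⇒ J = (3, -1)
J = Y + t·(X−Y) with t = 3/2, so YJ:JX = t:(1−t) = 3/2:-1/2

YJ:JX = -3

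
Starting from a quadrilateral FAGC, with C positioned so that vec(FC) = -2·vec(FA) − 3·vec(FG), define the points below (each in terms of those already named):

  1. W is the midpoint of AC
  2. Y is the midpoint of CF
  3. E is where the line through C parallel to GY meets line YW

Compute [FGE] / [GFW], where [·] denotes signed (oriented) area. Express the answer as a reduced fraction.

[FGE]:[GFW] = -14/5

Assign F = (0, 0), A = (1, 0), G = (0, 1), C = (-2, -3) — the answer is frame-independent, so this choice is without loss of generality.
1. W is the midpoint of AC ⇒ W = (-1/2, -3/2)
2. Y is the midpoint of CF ⇒ Y = (-1, -3/2)
3. E is where the line through C parallel to GY meets line YW ⇒ E = (-7/5, -3/2)
2·[FGE] = 7/5, 2·[GFW] = -1/2
[FGE]:[GFW] = 7/5:-1/2 = -14/5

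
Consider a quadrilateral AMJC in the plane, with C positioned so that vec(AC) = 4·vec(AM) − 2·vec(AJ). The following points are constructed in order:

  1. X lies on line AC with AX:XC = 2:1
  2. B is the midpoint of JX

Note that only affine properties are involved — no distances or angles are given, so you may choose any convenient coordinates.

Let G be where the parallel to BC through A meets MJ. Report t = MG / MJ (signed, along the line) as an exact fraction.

Work in coordinates with A = (0, 0), M = (1, 0), J = (0, 1), C = (4, -2).
1. X lies on line AC with AX:XC = 2:1 ⇒ X = (8/3, -4/3)
2. B is the midpoint of JX ⇒ B = (4/3, -1/6)
through A parallel to BC: direction (8/3, -11/6); meets MJ at G = (16/5, -11/5)
G = M + t·(J−M) with t = -11/5

t = -11/5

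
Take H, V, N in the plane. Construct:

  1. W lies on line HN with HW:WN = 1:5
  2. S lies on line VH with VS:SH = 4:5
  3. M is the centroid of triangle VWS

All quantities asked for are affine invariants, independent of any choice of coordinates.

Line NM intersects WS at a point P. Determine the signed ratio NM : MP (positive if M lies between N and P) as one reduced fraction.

Work in coordinates with H = (0, 0), V = (1, 0), N = (0, 1).
1. W lies on line HN with HW:WN = 1:5 ⇒ W = (0, 1/6)
2. S lies on line VH with VS:SH = 4:5 ⇒ S = (5/9, 0)
3. M is the centroid of triangle VWS ⇒ M = (14/27, 1/18)
line NM meets WS at P = (350/639, 1/426)
M = N + t·(P−N) with t = 71/75, so NM:MP = 71/75:4/75

NM:MP = 71/4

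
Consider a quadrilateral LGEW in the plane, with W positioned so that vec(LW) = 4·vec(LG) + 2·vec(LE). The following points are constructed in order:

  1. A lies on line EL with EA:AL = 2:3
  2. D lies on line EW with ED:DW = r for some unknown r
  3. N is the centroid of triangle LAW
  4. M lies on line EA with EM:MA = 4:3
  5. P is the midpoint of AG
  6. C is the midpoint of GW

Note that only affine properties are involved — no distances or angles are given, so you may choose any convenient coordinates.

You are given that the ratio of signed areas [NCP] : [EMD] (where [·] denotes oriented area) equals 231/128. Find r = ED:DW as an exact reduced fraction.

r = -1/4

Work in coordinates with L = (0, 0), G = (1, 0), E = (0, 1), W = (4, 2).
1. A lies on line EL with EA:AL = 2:3 ⇒ A = (0, 3/5)
2. With ED:DW = r, write λ = r/(r+1) so D = E + λ·(W−E); D is affine-linear in λ
3. N is the centroid of triangle LAW ⇒ N = (4/3, 13/15)
4. M lies on line EA with EM:MA = 4:3 ⇒ M = (0, 27/35)
5. P is the midpoint of AG ⇒ P = (1/2, 3/10)
6. C is the midpoint of GW ⇒ C = (5/2, 1)
Every point depending on D is an affine combination of D and λ-independent points, so each such coordinate is linear in λ; the λ² term in each signed area is a multiple of (W−E)×(W−E) = 0, so 2·[NCP] and 2·[EMD] are each linear in λ. Evaluating at λ=0 and λ=1:
  2·[NCP] = -11/20,   2·[EMD] = 32/35·λ
So [NCP]:[EMD] = (-11/20) / (32/35·λ). Setting this equal to 231/128:
  -11/20 = 231/128·(32/35·λ)  ⇒  λ = -1/3
Then r = λ/(1−λ) = (-1/3)/(4/3) = -1/4. Check: with r = -1/4, D = (-4/3, 2/3) and [NCP]:[EMD] = 231/128 as required.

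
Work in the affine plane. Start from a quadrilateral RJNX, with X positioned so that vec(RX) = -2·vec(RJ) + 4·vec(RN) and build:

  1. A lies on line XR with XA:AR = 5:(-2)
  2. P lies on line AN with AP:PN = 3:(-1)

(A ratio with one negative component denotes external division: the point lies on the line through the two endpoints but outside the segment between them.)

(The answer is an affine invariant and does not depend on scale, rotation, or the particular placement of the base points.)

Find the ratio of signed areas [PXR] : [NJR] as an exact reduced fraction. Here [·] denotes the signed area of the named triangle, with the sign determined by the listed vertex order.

[PXR]:[NJR] = -3

Set R = (0, 0), J = (1, 0), N = (0, 1), X = (-2, 4); any affine frame gives the same invariant.
1. A lies on line XR with XA:AR = 5:(-2) ⇒ A = (4/3, -8/3)
2. P lies on line AN with AP:PN = 3:(-1) ⇒ P = (-2/3, 17/6)
2·[PXR] = 3, 2·[NJR] = -1
[PXR]:[NJR] = 3:-1 = -3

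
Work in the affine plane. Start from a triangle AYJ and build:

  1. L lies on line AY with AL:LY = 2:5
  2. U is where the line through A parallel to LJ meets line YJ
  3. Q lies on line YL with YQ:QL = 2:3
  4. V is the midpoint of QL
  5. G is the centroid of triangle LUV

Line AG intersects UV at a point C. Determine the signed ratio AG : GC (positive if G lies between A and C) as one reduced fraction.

Assign A = (0, 0), Y = (1, 0), J = (0, 1) — the answer is frame-independent, so this choice is without loss of generality.
1. L lies on line AY with AL:LY = 2:5 ⇒ L = (2/7, 0)
2. U is where the line through A parallel to LJ meets line YJ ⇒ U = (-2/5, 7/5)
3. Q lies on line YL with YQ:QL = 2:3 ⇒ Q = (5/7, 0)
4. V is the midpoint of QL ⇒ V = (1/2, 0)
5. G is the centroid of triangle LUV ⇒ G = (9/70, 7/15)
line AG meets UV at C = (3/20, 49/90)
G = A + t·(C−A) with t = 6/7, so AG:GC = 6/7:1/7

AG:GC = 6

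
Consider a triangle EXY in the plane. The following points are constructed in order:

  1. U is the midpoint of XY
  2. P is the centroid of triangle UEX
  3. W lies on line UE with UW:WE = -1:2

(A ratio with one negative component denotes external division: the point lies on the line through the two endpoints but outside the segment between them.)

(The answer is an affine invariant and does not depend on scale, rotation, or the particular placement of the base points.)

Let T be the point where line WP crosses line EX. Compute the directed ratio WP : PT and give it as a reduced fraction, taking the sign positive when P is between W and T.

Assign E = (0, 0), X = (1, 0), Y = (0, 1) — the answer is frame-independent, so this choice is without loss of generality.
1. U is the midpoint of XY ⇒ U = (1/2, 1/2)
2. P is the centroid of triangle UEX ⇒ P = (1/2, 1/6)
3. W lies on line UE with UW:WE = -1:2 ⇒ W = (1, 1)
line WP meets EX at T = (2/5, 0)
P = W + t·(T−W) with t = 5/6, so WP:PT = 5/6:1/6

WP:PT = 5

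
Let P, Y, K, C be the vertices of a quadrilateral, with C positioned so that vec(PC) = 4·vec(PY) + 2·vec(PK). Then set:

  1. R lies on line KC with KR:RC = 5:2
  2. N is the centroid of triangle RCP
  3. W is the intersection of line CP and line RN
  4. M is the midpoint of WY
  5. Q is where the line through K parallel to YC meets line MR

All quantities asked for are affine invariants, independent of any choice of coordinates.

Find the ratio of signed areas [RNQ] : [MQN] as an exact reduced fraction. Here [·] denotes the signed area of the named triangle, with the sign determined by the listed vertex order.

Work in coordinates with P = (0, 0), Y = (1, 0), K = (0, 1), C = (4, 2).
1. R lies on line KC with KR:RC = 5:2 ⇒ R = (20/7, 12/7)
2. N is the centroid of triangle RCP ⇒ N = (16/7, 26/21)
3. W is the intersection of line CP and line RN ⇒ W = (2, 1)
4. M is the midpoint of WY ⇒ M = (3/2, 1/2)
5. Q is where the line through K parallel to YC meets line MR ⇒ Q = (105/13, 83/13)
2·[RNQ] = -50/273, 2·[MQN] = 3/13
[RNQ]:[MQN] = -50/273:3/13 = -50/63

[RNQ]:[MQN] = -50/63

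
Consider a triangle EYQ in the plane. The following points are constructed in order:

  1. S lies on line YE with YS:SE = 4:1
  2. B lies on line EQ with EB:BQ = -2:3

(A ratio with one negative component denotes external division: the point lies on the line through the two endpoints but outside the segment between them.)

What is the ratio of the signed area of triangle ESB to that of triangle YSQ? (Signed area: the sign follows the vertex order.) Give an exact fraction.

[ESB]:[YSQ] = 1/2

Set E = (0, 0), Y = (1, 0), Q = (0, 1); any affine frame gives the same invariant.
1. S lies on line YE with YS:SE = 4:1 ⇒ S = (1/5, 0)
2. B lies on line EQ with EB:BQ = -2:3 ⇒ B = (0, -2)
2·[ESB] = -2/5, 2·[YSQ] = -4/5
[ESB]:[YSQ] = -2/5:-4/5 = 1/2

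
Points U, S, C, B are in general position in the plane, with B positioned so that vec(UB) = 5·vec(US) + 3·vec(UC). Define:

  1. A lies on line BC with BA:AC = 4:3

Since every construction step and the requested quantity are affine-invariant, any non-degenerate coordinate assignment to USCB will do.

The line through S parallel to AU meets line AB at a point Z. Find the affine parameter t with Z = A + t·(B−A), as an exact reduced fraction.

t = 13/20

Assign U = (0, 0), S = (1, 0), C = (0, 1), B = (5, 3) — the answer is frame-independent, so this choice is without loss of generality.
1. A lies on line BC with BA:AC = 4:3 ⇒ A = (15/7, 13/7)
through S parallel to AU: direction (-15/7, -13/7); meets AB at Z = (4, 13/5)
Z = A + t·(B−A) with t = 13/20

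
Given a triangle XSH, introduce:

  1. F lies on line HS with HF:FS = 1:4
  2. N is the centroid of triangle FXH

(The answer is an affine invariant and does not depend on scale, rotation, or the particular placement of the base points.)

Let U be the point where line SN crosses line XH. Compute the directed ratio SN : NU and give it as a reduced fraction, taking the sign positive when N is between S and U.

Choose coordinates X = (0, 0), S = (1, 0), H = (0, 1).
1. F lies on line HS with HF:FS = 1:4 ⇒ F = (1/5, 4/5)
2. N is the centroid of triangle FXH ⇒ N = (1/15, 3/5)
line SN meets XH at U = (0, 9/14)
N = S + t·(U−S) with t = 14/15, so SN:NU = 14/15:1/15

SN:NU = 14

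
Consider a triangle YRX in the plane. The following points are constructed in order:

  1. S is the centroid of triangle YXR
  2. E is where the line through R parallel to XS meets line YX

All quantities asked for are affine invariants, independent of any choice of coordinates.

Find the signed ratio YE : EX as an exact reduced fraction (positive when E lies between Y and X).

Choose coordinates Y = (0, 0), R = (1, 0), X = (0, 1).
1. S is the centroid of triangle YXR ⇒ S = (1/3, 1/3)
2. E is where the line through R parallel to XS meets line YX ⇒ E = (0, 2)
E = Y + t·(X−Y) with t = 2, so YE:EX = t:(1−t) = 2:-1

YE:EX = -2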